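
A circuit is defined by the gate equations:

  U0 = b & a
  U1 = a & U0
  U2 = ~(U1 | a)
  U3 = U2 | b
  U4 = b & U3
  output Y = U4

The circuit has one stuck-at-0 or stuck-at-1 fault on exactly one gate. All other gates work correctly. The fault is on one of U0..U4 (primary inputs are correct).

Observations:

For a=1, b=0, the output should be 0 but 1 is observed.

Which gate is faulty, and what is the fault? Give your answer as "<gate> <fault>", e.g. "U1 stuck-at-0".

Fault-free values for test 1 (a=1, b=0): U0=0, U1=0, U2=0, U3=0, U4=0, giving Y=0. Observed 1.
Test 1: faults giving observed 1 are {U4 stuck-at-1}.
Only U4 stuck-at-1 is consistent with every test.

U4 stuck-at-1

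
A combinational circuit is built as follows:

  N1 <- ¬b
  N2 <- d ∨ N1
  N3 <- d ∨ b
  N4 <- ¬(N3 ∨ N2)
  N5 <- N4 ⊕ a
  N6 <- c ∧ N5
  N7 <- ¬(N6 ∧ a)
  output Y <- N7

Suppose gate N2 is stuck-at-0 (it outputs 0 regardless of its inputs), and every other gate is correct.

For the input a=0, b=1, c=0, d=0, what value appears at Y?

Propagate with N2 forced: N1=0, N2=0 [stuck-at-0], N3=1, N4=0, N5=0, N6=0, N7=1.
So Y = 1. (Same as the fault-free value — the fault is masked on this input.)

1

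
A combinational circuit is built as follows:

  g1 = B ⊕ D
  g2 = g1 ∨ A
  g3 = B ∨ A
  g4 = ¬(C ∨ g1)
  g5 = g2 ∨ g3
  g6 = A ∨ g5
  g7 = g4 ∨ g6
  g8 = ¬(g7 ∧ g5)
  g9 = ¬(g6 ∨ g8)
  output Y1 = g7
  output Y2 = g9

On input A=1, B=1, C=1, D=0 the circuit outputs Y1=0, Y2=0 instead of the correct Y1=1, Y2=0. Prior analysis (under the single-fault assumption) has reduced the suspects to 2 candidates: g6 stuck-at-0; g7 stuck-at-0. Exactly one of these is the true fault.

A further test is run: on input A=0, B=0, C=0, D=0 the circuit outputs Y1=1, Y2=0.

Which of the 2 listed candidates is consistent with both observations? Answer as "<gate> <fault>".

g6 stuck-at-0

Evaluate each candidate on input A=0, B=0, C=0, D=0:
  g6 stuck-at-0: g1=0, g2=0, g3=0, g4=1, g5=0, g6=0 [stuck-at-0], g7=1, g8=1, g9=0 → Y1=1, Y2=0 — matches
  g7 stuck-at-0: g1=0, g2=0, g3=0, g4=1, g5=0, g6=0, g7=0 [stuck-at-0], g8=1, g9=0 → Y1=0, Y2=0 — eliminated
Only g6 stuck-at-0 reproduces the observed Y1=1, Y2=0.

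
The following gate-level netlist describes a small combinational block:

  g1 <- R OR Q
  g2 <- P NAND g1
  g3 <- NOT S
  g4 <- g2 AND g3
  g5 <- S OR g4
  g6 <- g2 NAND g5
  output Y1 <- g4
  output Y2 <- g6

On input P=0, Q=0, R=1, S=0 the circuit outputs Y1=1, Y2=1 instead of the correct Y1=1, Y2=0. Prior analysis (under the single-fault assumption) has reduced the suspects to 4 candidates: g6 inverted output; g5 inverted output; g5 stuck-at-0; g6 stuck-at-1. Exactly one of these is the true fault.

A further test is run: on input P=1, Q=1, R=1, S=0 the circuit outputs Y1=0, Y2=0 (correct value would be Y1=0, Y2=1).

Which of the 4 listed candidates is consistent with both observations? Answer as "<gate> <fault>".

g6 inverted output

Evaluate each candidate on input P=1, Q=1, R=1, S=0:
  g6 inverted output: g1=1, g2=0, g3=1, g4=0, g5=0, g6=0 [inverted output] → Y1=0, Y2=0 — matches
  g5 inverted output: g1=1, g2=0, g3=1, g4=0, g5=1 [inverted output], g6=1 → Y1=0, Y2=1 — eliminated
  g5 stuck-at-0: g1=1, g2=0, g3=1, g4=0, g5=0 [stuck-at-0], g6=1 → Y1=0, Y2=1 — eliminated
  g6 stuck-at-1: g1=1, g2=0, g3=1, g4=0, g5=0, g6=1 [stuck-at-1] → Y1=0, Y2=1 — eliminated
Only g6 inverted output reproduces the observed Y1=0, Y2=0.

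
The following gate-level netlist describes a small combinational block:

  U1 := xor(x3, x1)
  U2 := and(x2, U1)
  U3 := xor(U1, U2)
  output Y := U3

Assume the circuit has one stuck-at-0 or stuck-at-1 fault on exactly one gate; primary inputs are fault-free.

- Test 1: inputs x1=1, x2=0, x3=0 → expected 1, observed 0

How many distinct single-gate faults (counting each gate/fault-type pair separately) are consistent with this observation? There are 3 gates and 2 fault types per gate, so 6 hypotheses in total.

3

Fault-free: U1=1, U2=0, U3=1 → 1. Observed 0.
  U1 stuck-at-0: output 0 ✓
  U1 stuck-at-1: output 1 ✗
  U2 stuck-at-0: output 1 ✗
  U2 stuck-at-1: output 0 ✓
  U3 stuck-at-0: output 0 ✓
  U3 stuck-at-1: output 1 ✗
Consistent faults: {U1 stuck-at-0, U2 stuck-at-1, U3 stuck-at-0} — 3 in all.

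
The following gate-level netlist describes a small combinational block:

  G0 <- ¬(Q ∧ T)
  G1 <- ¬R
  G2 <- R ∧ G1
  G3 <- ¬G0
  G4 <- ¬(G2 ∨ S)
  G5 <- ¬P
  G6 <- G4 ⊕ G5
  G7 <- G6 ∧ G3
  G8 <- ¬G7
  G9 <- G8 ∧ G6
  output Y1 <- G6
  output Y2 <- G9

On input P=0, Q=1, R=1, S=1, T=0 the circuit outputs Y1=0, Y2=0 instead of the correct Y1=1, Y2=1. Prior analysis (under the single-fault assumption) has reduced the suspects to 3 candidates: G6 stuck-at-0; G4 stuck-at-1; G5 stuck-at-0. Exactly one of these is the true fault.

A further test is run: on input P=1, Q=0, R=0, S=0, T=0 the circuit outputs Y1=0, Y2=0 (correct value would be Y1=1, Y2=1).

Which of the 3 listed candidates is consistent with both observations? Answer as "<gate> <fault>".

Evaluate each candidate on input P=1, Q=0, R=0, S=0, T=0:
  G6 stuck-at-0: G0=1, G1=1, G2=0, G3=0, G4=1, G5=0, G6=0 [stuck-at-0], G7=0, G8=1, G9=0 → Y1=0, Y2=0 — matches
  G4 stuck-at-1: G0=1, G1=1, G2=0, G3=0, G4=1 [stuck-at-1], G5=0, G6=1, G7=0, G8=1, G9=1 → Y1=1, Y2=1 — eliminated
  G5 stuck-at-0: G0=1, G1=1, G2=0, G3=0, G4=1, G5=0 [stuck-at-0], G6=1, G7=0, G8=1, G9=1 → Y1=1, Y2=1 — eliminated
Only G6 stuck-at-0 reproduces the observed Y1=0, Y2=0.

G6 stuck-at-0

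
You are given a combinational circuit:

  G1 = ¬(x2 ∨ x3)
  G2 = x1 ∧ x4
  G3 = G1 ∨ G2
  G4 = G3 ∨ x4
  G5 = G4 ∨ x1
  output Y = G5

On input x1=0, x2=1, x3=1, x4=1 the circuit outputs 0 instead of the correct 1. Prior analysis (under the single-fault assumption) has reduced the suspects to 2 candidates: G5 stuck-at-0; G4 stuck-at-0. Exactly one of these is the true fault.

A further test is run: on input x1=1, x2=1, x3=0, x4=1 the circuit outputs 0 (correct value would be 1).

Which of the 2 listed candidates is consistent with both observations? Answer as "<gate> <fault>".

G5 stuck-at-0

Evaluate each candidate on input x1=1, x2=1, x3=0, x4=1:
  G5 stuck-at-0: G1=0, G2=1, G3=1, G4=1, G5=0 [stuck-at-0] → 0 — matches
  G4 stuck-at-0: G1=0, G2=1, G3=1, G4=0 [stuck-at-0], G5=1 → 1 — eliminated
Only G5 stuck-at-0 reproduces the observed 0.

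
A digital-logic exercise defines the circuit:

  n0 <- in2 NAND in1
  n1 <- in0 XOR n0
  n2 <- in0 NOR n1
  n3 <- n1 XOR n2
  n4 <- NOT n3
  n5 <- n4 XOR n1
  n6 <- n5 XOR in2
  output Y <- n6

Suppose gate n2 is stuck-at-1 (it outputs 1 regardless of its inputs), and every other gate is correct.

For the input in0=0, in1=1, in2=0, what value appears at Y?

0

Propagate with n2 forced: n0=1, n1=1, n2=1 [stuck-at-1], n3=0, n4=1, n5=0, n6=0.
So Y = 0. (Without the fault it would be 1.)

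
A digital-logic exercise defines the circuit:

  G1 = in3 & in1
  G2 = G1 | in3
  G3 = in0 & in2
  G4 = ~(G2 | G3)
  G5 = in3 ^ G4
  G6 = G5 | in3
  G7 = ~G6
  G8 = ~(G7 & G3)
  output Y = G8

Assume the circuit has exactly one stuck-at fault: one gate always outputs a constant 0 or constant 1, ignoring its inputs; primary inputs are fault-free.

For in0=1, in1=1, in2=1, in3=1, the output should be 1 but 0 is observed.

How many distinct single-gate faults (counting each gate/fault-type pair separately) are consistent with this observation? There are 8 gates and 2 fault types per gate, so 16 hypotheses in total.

Fault-free: G1=1, G2=1, G3=1, G4=0, G5=1, G6=1, G7=0, G8=1 → 1. Observed 0.
  G1: none of the 2 fault types match ✗
  G2: none of the 2 fault types match ✗
  G3: none of the 2 fault types match ✗
  G4: none of the 2 fault types match ✗
  G5: none of the 2 fault types match ✗
  G6: stuck-at-0 ✓; others ✗
  G7: stuck-at-1 ✓; others ✗
  G8: stuck-at-0 ✓; others ✗
Consistent faults: {G6 stuck-at-0, G7 stuck-at-1, G8 stuck-at-0} — 3 in all.

3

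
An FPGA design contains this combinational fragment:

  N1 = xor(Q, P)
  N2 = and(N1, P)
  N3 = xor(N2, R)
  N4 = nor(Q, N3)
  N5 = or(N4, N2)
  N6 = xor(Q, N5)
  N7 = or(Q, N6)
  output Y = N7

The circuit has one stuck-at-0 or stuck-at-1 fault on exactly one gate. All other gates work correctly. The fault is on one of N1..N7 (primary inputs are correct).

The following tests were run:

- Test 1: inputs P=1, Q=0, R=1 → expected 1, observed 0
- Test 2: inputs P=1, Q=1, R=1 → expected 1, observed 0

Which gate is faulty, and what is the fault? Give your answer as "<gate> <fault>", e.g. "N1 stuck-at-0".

N7 stuck-at-0

Fault-free values for test 1 (P=1, Q=0, R=1): N1=1, N2=1, N3=0, N4=1, N5=1, N6=1, N7=1, giving Y=1. Observed 0.
Test 1: faults giving observed 0 are {N1 stuck-at-0, N2 stuck-at-0, N5 stuck-at-0, N6 stuck-at-0, N7 stuck-at-0}.
Test 2 (P=1, Q=1, R=1): fault-free N1=0, N2=0, N3=1, N4=0, N5=0, N6=1, N7=1 → 1; observed 0. Eliminates N1 stuck-at-0, N2 stuck-at-0, N5 stuck-at-0, N6 stuck-at-0.
Only N7 stuck-at-0 is consistent with every test.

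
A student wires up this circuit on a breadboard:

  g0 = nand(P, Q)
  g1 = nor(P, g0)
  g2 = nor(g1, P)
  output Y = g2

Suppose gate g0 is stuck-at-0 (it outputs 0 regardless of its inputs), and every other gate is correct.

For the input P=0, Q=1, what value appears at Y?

0

Propagate with g0 forced: g0=0 [stuck-at-0], g1=1, g2=0.
So Y = 0. (Without the fault it would be 1.)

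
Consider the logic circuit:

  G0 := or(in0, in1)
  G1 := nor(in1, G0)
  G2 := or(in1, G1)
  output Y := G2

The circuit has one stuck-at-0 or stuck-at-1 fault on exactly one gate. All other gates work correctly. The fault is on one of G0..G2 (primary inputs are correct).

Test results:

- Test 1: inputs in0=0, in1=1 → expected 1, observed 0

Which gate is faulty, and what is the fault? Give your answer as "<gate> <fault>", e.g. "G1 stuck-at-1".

G2 stuck-at-0

Fault-free values for test 1 (in0=0, in1=1): G0=1, G1=0, G2=1, giving Y=1. Observed 0.
Test 1: faults giving observed 0 are {G2 stuck-at-0}.
Only G2 stuck-at-0 is consistent with every test.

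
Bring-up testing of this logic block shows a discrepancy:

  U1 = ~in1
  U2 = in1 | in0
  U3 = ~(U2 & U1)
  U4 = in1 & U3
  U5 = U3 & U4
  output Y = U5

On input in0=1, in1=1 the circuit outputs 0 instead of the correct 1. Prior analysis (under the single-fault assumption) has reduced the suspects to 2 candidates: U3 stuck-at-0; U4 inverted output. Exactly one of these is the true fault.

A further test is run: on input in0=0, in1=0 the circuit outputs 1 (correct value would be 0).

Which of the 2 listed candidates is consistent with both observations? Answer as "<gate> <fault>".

U4 inverted output

Evaluate each candidate on input in0=0, in1=0:
  U3 stuck-at-0: U1=1, U2=0, U3=0 [stuck-at-0], U4=0, U5=0 → 0 — eliminated
  U4 inverted output: U1=1, U2=0, U3=1, U4=1 [inverted output], U5=1 → 1 — matches
Only U4 inverted output reproduces the observed 1.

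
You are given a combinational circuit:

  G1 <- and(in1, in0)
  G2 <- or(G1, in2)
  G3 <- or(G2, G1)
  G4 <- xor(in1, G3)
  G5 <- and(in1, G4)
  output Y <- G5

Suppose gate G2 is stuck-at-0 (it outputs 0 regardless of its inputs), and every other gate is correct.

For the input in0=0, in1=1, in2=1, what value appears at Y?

Propagate with G2 forced: G1=0, G2=0 [stuck-at-0], G3=0, G4=1, G5=1.
So Y = 1. (Without the fault it would be 0.)

1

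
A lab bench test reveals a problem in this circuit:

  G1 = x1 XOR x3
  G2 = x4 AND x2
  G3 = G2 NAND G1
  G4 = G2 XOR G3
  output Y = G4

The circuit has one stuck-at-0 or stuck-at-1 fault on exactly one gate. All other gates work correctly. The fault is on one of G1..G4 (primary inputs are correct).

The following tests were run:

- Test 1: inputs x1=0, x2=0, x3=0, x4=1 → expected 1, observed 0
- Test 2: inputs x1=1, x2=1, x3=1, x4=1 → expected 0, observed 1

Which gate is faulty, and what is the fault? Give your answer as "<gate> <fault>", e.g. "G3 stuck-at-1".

Fault-free values for test 1 (x1=0, x2=0, x3=0, x4=1): G1=0, G2=0, G3=1, G4=1, giving Y=1. Observed 0.
Test 1: faults giving observed 0 are {G2 stuck-at-1, G3 stuck-at-0, G4 stuck-at-0}.
Test 2 (x1=1, x2=1, x3=1, x4=1): fault-free G1=0, G2=1, G3=1, G4=0 → 0; observed 1. Eliminates G2 stuck-at-1, G4 stuck-at-0.
Only G3 stuck-at-0 is consistent with every test.

G3 stuck-at-0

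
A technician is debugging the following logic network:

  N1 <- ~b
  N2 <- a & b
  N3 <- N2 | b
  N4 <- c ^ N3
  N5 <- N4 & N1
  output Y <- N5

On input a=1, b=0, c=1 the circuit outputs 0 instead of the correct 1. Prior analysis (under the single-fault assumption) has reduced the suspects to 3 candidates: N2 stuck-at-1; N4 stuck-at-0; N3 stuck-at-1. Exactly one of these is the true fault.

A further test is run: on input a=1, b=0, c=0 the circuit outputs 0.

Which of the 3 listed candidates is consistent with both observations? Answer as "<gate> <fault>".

Evaluate each candidate on input a=1, b=0, c=0:
  N2 stuck-at-1: N1=1, N2=1 [stuck-at-1], N3=1, N4=1, N5=1 → 1 — eliminated
  N4 stuck-at-0: N1=1, N2=0, N3=0, N4=0 [stuck-at-0], N5=0 → 0 — matches
  N3 stuck-at-1: N1=1, N2=0, N3=1 [stuck-at-1], N4=1, N5=1 → 1 — eliminated
Only N4 stuck-at-0 reproduces the observed 0.

N4 stuck-at-0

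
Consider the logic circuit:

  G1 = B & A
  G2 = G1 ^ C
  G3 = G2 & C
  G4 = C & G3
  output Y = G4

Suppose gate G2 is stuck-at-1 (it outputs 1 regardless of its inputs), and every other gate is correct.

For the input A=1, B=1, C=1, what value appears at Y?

Propagate with G2 forced: G1=1, G2=1 [stuck-at-1], G3=1, G4=1.
So Y = 1. (Without the fault it would be 0.)

1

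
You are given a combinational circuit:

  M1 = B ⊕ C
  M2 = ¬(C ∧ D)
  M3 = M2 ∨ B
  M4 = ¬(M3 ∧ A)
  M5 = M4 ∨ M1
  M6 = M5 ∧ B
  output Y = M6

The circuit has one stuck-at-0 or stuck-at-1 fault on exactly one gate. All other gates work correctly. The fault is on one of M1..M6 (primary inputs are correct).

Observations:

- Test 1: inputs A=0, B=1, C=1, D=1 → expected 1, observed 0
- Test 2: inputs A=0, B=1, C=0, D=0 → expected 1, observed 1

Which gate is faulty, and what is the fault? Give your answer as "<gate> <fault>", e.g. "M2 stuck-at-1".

M4 stuck-at-0

Fault-free values for test 1 (A=0, B=1, C=1, D=1): M1=0, M2=0, M3=1, M4=1, M5=1, M6=1, giving Y=1. Observed 0.
Test 1: faults giving observed 0 are {M4 stuck-at-0, M5 stuck-at-0, M6 stuck-at-0}.
Test 2 (A=0, B=1, C=0, D=0): fault-free M1=1, M2=1, M3=1, M4=1, M5=1, M6=1 → 1; observed 1. Eliminates M5 stuck-at-0, M6 stuck-at-0.
Only M4 stuck-at-0 is consistent with every test.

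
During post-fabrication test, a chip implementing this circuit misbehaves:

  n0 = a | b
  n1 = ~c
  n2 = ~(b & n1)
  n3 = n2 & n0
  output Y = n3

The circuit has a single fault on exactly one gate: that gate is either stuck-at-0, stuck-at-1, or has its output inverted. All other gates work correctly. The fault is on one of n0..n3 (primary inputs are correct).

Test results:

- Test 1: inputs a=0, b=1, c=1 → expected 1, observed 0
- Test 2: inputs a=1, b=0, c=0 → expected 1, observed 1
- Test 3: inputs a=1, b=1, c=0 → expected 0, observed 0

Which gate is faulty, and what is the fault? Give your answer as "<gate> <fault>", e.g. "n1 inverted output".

Fault-free values for test 1 (a=0, b=1, c=1): n0=1, n1=0, n2=1, n3=1, giving Y=1. Observed 0.
Test 1: faults giving observed 0 are {n0 stuck-at-0, n0 inverted output, n1 stuck-at-1, n1 inverted output, n2 stuck-at-0, n2 inverted output, n3 stuck-at-0, n3 inverted output}.
Test 2 (a=1, b=0, c=0): fault-free n0=1, n1=1, n2=1, n3=1 → 1; observed 1. Eliminates n0 stuck-at-0, n0 inverted output, n2 stuck-at-0, n2 inverted output, n3 stuck-at-0, n3 inverted output.
Test 3 (a=1, b=1, c=0): fault-free n0=1, n1=1, n2=0, n3=0 → 0; observed 0. Eliminates n1 inverted output.
Only n1 stuck-at-1 is consistent with every test.

n1 stuck-at-1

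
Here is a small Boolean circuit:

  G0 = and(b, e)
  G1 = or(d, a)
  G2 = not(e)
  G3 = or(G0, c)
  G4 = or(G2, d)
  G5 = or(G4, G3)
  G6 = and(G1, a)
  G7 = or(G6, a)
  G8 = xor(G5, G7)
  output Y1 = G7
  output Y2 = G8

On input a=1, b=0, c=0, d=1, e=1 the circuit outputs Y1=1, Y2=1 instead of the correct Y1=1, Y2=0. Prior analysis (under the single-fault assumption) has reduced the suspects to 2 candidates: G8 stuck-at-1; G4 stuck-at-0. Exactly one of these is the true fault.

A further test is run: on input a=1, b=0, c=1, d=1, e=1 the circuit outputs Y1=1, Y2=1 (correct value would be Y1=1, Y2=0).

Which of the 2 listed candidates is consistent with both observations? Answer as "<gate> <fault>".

Evaluate each candidate on input a=1, b=0, c=1, d=1, e=1:
  G8 stuck-at-1: G0=0, G1=1, G2=0, G3=1, G4=1, G5=1, G6=1, G7=1, G8=1 [stuck-at-1] → Y1=1, Y2=1 — matches
  G4 stuck-at-0: G0=0, G1=1, G2=0, G3=1, G4=0 [stuck-at-0], G5=1, G6=1, G7=1, G8=0 → Y1=1, Y2=0 — eliminated
Only G8 stuck-at-1 reproduces the observed Y1=1, Y2=1.

G8 stuck-at-1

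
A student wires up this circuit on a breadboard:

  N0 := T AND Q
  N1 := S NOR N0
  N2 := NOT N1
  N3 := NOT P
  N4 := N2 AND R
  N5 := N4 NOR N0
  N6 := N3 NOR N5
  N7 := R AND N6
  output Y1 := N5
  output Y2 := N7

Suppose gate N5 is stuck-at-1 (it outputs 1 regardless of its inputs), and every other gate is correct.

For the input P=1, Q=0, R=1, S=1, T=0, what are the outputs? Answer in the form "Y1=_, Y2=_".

Propagate with N5 forced: N0=0, N1=0, N2=1, N3=0, N4=1, N5=1 [stuck-at-1], N6=0, N7=0.
So the outputs are Y1=1, Y2=0. (Without the fault they would be Y1=0, Y2=1.)

Y1=1, Y2=0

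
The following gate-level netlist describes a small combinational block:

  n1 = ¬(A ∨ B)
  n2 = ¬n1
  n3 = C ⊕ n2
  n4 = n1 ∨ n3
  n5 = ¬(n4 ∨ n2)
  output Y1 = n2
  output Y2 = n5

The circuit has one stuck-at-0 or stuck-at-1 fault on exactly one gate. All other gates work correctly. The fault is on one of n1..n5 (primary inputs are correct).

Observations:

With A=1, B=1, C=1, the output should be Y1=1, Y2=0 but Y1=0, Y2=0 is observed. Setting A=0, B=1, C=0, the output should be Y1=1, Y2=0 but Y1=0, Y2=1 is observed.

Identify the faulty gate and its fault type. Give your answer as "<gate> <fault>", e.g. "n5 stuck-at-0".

Fault-free values for test 1 (A=1, B=1, C=1): n1=0, n2=1, n3=0, n4=0, n5=0, giving Y1=1, Y2=0. Observed Y1=0, Y2=0.
Test 1: faults giving observed Y1=0, Y2=0 are {n1 stuck-at-1, n2 stuck-at-0}.
Test 2 (A=0, B=1, C=0): fault-free n1=0, n2=1, n3=1, n4=1, n5=0 → Y1=1, Y2=0; observed Y1=0, Y2=1. Eliminates n1 stuck-at-1.
Only n2 stuck-at-0 is consistent with every test.

n2 stuck-at-0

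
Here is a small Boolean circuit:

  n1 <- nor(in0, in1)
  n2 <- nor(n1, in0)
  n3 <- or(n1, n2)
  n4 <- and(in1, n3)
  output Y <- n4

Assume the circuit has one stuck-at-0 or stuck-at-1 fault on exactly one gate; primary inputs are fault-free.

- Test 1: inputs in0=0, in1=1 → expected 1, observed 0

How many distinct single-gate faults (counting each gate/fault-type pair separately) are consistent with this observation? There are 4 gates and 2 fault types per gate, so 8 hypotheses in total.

Fault-free: n1=0, n2=1, n3=1, n4=1 → 1. Observed 0.
  n1 stuck-at-0: output 1 ✗
  n1 stuck-at-1: output 1 ✗
  n2 stuck-at-0: output 0 ✓
  n2 stuck-at-1: output 1 ✗
  n3 stuck-at-0: output 0 ✓
  n3 stuck-at-1: output 1 ✗
  n4 stuck-at-0: output 0 ✓
  n4 stuck-at-1: output 1 ✗
Consistent faults: {n2 stuck-at-0, n3 stuck-at-0, n4 stuck-at-0} — 3 in all.

3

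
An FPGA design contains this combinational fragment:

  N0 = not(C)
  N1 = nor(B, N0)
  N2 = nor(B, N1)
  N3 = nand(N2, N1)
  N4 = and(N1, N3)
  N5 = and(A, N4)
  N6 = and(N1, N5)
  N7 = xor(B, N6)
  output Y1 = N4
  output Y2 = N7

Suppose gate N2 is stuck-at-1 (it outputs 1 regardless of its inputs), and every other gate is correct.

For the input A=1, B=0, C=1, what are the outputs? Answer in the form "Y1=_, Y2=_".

Propagate with N2 forced: N0=0, N1=1, N2=1 [stuck-at-1], N3=0, N4=0, N5=0, N6=0, N7=0.
So the outputs are Y1=0, Y2=0. (Without the fault they would be Y1=1, Y2=1.)

Y1=0, Y2=0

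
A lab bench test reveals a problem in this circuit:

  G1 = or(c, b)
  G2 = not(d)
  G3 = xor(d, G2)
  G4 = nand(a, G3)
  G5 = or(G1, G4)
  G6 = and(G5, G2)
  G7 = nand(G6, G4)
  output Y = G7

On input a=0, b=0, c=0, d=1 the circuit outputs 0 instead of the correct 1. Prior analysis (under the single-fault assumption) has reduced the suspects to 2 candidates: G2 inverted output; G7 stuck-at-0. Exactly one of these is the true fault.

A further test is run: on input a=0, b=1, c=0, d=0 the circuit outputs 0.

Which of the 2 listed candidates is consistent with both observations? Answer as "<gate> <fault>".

Evaluate each candidate on input a=0, b=1, c=0, d=0:
  G2 inverted output: G1=1, G2=0 [inverted output], G3=0, G4=1, G5=1, G6=0, G7=1 → 1 — eliminated
  G7 stuck-at-0: G1=1, G2=1, G3=1, G4=1, G5=1, G6=1, G7=0 [stuck-at-0] → 0 — matches
Only G7 stuck-at-0 reproduces the observed 0.

G7 stuck-at-0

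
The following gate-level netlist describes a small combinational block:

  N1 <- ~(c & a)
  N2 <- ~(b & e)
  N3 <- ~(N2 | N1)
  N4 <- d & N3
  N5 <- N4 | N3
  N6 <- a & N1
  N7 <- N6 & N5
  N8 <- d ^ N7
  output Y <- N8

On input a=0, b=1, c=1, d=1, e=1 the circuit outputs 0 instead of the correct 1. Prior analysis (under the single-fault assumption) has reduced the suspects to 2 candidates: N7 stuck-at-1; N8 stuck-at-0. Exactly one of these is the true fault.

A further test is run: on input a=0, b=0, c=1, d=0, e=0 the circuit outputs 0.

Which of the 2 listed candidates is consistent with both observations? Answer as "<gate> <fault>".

Evaluate each candidate on input a=0, b=0, c=1, d=0, e=0:
  N7 stuck-at-1: N1=1, N2=1, N3=0, N4=0, N5=0, N6=0, N7=1 [stuck-at-1], N8=1 → 1 — eliminated
  N8 stuck-at-0: N1=1, N2=1, N3=0, N4=0, N5=0, N6=0, N7=0, N8=0 [stuck-at-0] → 0 — matches
Only N8 stuck-at-0 reproduces the observed 0.

N8 stuck-at-0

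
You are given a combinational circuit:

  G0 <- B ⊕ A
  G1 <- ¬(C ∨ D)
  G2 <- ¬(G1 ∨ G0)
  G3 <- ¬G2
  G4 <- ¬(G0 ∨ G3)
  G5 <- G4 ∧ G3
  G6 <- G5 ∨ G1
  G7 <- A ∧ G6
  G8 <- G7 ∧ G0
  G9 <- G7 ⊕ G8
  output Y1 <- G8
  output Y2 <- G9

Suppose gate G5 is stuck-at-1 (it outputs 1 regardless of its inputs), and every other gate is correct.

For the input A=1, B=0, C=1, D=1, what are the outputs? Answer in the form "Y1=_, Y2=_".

Propagate with G5 forced: G0=1, G1=0, G2=0, G3=1, G4=0, G5=1 [stuck-at-1], G6=1, G7=1, G8=1, G9=0.
So the outputs are Y1=1, Y2=0. (Without the fault they would be Y1=0, Y2=0.)

Y1=1, Y2=0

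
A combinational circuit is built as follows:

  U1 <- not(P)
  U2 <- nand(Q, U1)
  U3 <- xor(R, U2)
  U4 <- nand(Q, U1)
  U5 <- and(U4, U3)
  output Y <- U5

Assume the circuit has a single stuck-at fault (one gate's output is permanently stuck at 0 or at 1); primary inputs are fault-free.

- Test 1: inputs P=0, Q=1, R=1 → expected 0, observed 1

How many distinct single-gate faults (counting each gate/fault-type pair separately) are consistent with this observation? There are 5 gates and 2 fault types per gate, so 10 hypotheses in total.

2

Fault-free: U1=1, U2=0, U3=1, U4=0, U5=0 → 0. Observed 1.
  U1 stuck-at-0: output 0 ✗
  U1 stuck-at-1: output 0 ✗
  U2 stuck-at-0: output 0 ✗
  U2 stuck-at-1: output 0 ✗
  U3 stuck-at-0: output 0 ✗
  U3 stuck-at-1: output 0 ✗
  U4 stuck-at-0: output 0 ✗
  U4 stuck-at-1: output 1 ✓
  U5 stuck-at-0: output 0 ✗
  U5 stuck-at-1: output 1 ✓
Consistent faults: {U4 stuck-at-1, U5 stuck-at-1} — 2 in all.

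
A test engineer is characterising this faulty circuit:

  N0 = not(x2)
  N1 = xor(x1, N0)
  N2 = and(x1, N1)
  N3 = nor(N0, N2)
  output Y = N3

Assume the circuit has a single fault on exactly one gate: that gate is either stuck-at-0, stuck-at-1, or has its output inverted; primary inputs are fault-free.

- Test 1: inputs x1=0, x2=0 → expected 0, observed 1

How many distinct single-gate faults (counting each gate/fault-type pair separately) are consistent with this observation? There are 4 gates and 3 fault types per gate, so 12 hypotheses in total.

4

Fault-free: N0=1, N1=1, N2=0, N3=0 → 0. Observed 1.
  N0 stuck-at-0: output 1 ✓
  N0 stuck-at-1: output 0 ✗
  N0 inverted output: output 1 ✓
  N1 stuck-at-0: output 0 ✗
  N1 stuck-at-1: output 0 ✗
  N1 inverted output: output 0 ✗
  N2 stuck-at-0: output 0 ✗
  N2 stuck-at-1: output 0 ✗
  N2 inverted output: output 0 ✗
  N3 stuck-at-0: output 0 ✗
  N3 stuck-at-1: output 1 ✓
  N3 inverted output: output 1 ✓
Consistent faults: {N0 stuck-at-0, N0 inverted output, N3 stuck-at-1, N3 inverted output} — 4 in all.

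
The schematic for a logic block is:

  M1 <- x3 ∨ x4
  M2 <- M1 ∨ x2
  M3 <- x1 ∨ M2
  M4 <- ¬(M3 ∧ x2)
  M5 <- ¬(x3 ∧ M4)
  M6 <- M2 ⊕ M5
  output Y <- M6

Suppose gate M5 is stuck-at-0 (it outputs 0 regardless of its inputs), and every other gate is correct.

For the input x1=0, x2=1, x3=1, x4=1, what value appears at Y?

1

Propagate with M5 forced: M1=1, M2=1, M3=1, M4=0, M5=0 [stuck-at-0], M6=1.
So Y = 1. (Without the fault it would be 0.)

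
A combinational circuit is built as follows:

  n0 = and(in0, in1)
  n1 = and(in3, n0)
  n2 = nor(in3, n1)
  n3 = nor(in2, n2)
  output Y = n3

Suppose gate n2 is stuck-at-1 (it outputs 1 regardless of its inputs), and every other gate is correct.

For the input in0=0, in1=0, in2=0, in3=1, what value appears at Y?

0

Propagate with n2 forced: n0=0, n1=0, n2=1 [stuck-at-1], n3=0.
So Y = 0. (Without the fault it would be 1.)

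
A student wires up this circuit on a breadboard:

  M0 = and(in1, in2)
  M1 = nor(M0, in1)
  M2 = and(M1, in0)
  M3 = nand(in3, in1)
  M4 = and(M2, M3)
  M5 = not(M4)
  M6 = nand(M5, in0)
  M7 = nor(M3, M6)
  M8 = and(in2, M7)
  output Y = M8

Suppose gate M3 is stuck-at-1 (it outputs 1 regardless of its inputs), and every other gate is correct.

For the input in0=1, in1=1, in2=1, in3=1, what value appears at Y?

Propagate with M3 forced: M0=1, M1=0, M2=0, M3=1 [stuck-at-1], M4=0, M5=1, M6=0, M7=0, M8=0.
So Y = 0. (Without the fault it would be 1.)

0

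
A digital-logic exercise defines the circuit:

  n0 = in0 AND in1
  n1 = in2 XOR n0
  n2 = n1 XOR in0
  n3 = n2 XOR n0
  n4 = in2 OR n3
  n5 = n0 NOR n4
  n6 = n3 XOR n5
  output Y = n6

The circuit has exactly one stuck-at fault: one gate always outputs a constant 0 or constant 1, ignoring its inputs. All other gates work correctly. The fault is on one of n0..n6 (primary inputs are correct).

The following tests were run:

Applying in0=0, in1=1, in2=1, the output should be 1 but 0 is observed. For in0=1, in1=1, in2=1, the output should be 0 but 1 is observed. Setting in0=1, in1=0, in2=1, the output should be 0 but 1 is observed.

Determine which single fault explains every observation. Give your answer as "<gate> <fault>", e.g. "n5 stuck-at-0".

Fault-free values for test 1 (in0=0, in1=1, in2=1): n0=0, n1=1, n2=1, n3=1, n4=1, n5=0, n6=1, giving Y=1. Observed 0.
Test 1: faults giving observed 0 are {n1 stuck-at-0, n2 stuck-at-0, n3 stuck-at-0, n4 stuck-at-0, n5 stuck-at-1, n6 stuck-at-0}.
Test 2 (in0=1, in1=1, in2=1): fault-free n0=1, n1=0, n2=1, n3=0, n4=1, n5=0, n6=0 → 0; observed 1. Eliminates n1 stuck-at-0, n3 stuck-at-0, n4 stuck-at-0, n6 stuck-at-0.
Test 3 (in0=1, in1=0, in2=1): fault-free n0=0, n1=1, n2=0, n3=0, n4=1, n5=0, n6=0 → 0; observed 1. Eliminates n2 stuck-at-0.
Only n5 stuck-at-1 is consistent with every test.

n5 stuck-at-1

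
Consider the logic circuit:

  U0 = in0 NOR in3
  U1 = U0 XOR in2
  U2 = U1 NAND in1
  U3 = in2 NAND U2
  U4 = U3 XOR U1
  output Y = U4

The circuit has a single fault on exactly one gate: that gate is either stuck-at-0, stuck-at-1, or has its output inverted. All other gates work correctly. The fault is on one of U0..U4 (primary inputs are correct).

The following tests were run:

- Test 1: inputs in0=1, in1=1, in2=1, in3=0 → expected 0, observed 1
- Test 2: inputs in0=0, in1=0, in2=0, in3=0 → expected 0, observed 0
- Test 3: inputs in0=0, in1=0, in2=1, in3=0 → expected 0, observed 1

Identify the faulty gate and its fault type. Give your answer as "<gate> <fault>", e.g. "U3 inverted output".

Fault-free values for test 1 (in0=1, in1=1, in2=1, in3=0): U0=0, U1=1, U2=0, U3=1, U4=0, giving Y=0. Observed 1.
Test 1: faults giving observed 1 are {U2 stuck-at-1, U2 inverted output, U3 stuck-at-0, U3 inverted output, U4 stuck-at-1, U4 inverted output}.
Test 2 (in0=0, in1=0, in2=0, in3=0): fault-free U0=1, U1=1, U2=1, U3=1, U4=0 → 0; observed 0. Eliminates U3 stuck-at-0, U3 inverted output, U4 stuck-at-1, U4 inverted output.
Test 3 (in0=0, in1=0, in2=1, in3=0): fault-free U0=1, U1=0, U2=1, U3=0, U4=0 → 0; observed 1. Eliminates U2 stuck-at-1.
Only U2 inverted output is consistent with every test.

U2 inverted output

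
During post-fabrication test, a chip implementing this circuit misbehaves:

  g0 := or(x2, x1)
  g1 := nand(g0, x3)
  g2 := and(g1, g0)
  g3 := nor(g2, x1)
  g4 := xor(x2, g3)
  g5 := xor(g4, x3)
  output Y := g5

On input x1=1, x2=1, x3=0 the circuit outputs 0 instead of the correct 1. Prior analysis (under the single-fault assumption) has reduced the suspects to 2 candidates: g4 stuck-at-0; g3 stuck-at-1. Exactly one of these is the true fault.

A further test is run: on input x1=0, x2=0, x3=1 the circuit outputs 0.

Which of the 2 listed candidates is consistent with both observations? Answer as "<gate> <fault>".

Evaluate each candidate on input x1=0, x2=0, x3=1:
  g4 stuck-at-0: g0=0, g1=1, g2=0, g3=1, g4=0 [stuck-at-0], g5=1 → 1 — eliminated
  g3 stuck-at-1: g0=0, g1=1, g2=0, g3=1 [stuck-at-1], g4=1, g5=0 → 0 — matches
Only g3 stuck-at-1 reproduces the observed 0.

g3 stuck-at-1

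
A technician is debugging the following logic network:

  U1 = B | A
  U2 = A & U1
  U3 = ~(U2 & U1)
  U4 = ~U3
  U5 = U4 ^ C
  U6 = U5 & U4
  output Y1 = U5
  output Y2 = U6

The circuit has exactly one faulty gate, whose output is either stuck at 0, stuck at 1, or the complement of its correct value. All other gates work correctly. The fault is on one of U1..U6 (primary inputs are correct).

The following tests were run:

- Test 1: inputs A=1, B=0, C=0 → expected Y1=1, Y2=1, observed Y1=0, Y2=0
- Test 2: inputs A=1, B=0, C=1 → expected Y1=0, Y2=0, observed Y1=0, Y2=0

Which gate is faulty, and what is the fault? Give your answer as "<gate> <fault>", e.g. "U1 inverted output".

U5 stuck-at-0

Fault-free values for test 1 (A=1, B=0, C=0): U1=1, U2=1, U3=0, U4=1, U5=1, U6=1, giving Y1=1, Y2=1. Observed Y1=0, Y2=0.
Test 1: faults giving observed Y1=0, Y2=0 are {U1 stuck-at-0, U1 inverted output, U2 stuck-at-0, U2 inverted output, U3 stuck-at-1, U3 inverted output, U4 stuck-at-0, U4 inverted output, U5 stuck-at-0, U5 inverted output}.
Test 2 (A=1, B=0, C=1): fault-free U1=1, U2=1, U3=0, U4=1, U5=0, U6=0 → Y1=0, Y2=0; observed Y1=0, Y2=0. Eliminates U1 stuck-at-0, U1 inverted output, U2 stuck-at-0, U2 inverted output, U3 stuck-at-1, U3 inverted output, U4 stuck-at-0, U4 inverted output, U5 inverted output.
Only U5 stuck-at-0 is consistent with every test.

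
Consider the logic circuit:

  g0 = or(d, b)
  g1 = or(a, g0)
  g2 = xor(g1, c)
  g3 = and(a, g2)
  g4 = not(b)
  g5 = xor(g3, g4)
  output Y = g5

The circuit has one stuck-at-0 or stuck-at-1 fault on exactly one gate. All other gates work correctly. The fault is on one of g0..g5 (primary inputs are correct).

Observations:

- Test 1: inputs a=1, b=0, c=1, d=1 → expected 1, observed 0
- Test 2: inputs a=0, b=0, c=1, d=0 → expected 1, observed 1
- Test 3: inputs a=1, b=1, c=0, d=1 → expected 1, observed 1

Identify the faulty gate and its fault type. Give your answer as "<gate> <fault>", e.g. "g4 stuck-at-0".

g2 stuck-at-1

Fault-free values for test 1 (a=1, b=0, c=1, d=1): g0=1, g1=1, g2=0, g3=0, g4=1, g5=1, giving Y=1. Observed 0.
Test 1: faults giving observed 0 are {g1 stuck-at-0, g2 stuck-at-1, g3 stuck-at-1, g4 stuck-at-0, g5 stuck-at-0}.
Test 2 (a=0, b=0, c=1, d=0): fault-free g0=0, g1=0, g2=1, g3=0, g4=1, g5=1 → 1; observed 1. Eliminates g3 stuck-at-1, g4 stuck-at-0, g5 stuck-at-0.
Test 3 (a=1, b=1, c=0, d=1): fault-free g0=1, g1=1, g2=1, g3=1, g4=0, g5=1 → 1; observed 1. Eliminates g1 stuck-at-0.
Only g2 stuck-at-1 is consistent with every test.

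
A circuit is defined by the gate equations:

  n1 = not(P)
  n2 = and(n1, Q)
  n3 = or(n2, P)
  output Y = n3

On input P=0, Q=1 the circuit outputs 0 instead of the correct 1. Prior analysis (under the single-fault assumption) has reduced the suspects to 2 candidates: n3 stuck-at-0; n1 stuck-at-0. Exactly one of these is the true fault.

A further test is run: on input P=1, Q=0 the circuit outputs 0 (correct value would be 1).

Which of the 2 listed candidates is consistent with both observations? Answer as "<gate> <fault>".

n3 stuck-at-0

Evaluate each candidate on input P=1, Q=0:
  n3 stuck-at-0: n1=0, n2=0, n3=0 [stuck-at-0] → 0 — matches
  n1 stuck-at-0: n1=0 [stuck-at-0], n2=0, n3=1 → 1 — eliminated
Only n3 stuck-at-0 reproduces the observed 0.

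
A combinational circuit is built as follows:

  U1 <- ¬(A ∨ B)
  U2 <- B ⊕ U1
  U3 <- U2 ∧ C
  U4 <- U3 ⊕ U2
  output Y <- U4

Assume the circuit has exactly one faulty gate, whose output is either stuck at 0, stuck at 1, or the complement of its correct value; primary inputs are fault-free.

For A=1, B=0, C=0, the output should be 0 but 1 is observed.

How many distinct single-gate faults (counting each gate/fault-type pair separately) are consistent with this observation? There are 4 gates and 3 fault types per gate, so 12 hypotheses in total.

Fault-free: U1=0, U2=0, U3=0, U4=0 → 0. Observed 1.
  U1 stuck-at-0: output 0 ✗
  U1 stuck-at-1: output 1 ✓
  U1 inverted output: output 1 ✓
  U2 stuck-at-0: output 0 ✗
  U2 stuck-at-1: output 1 ✓
  U2 inverted output: output 1 ✓
  U3 stuck-at-0: output 0 ✗
  U3 stuck-at-1: output 1 ✓
  U3 inverted output: output 1 ✓
  U4 stuck-at-0: output 0 ✗
  U4 stuck-at-1: output 1 ✓
  U4 inverted output: output 1 ✓
Consistent faults: {U1 stuck-at-1, U1 inverted output, U2 stuck-at-1, U2 inverted output, U3 stuck-at-1, U3 inverted output, U4 stuck-at-1, U4 inverted output} — 8 in all.

8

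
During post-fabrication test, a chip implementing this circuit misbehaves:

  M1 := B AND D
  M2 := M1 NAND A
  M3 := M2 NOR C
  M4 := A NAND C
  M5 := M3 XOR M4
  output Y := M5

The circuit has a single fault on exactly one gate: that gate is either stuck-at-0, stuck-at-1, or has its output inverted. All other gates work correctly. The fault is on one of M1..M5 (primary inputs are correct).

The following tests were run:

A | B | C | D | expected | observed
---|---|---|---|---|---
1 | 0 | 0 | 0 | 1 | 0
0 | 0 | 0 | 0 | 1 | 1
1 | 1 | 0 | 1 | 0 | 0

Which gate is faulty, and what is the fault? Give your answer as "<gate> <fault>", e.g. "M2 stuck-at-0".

Fault-free values for test 1 (A=1, B=0, C=0, D=0): M1=0, M2=1, M3=0, M4=1, M5=1, giving Y=1. Observed 0.
Test 1: faults giving observed 0 are {M1 stuck-at-1, M1 inverted output, M2 stuck-at-0, M2 inverted output, M3 stuck-at-1, M3 inverted output, M4 stuck-at-0, M4 inverted output, M5 stuck-at-0, M5 inverted output}.
Test 2 (A=0, B=0, C=0, D=0): fault-free M1=0, M2=1, M3=0, M4=1, M5=1 → 1; observed 1. Eliminates M2 stuck-at-0, M2 inverted output, M3 stuck-at-1, M3 inverted output, M4 stuck-at-0, M4 inverted output, M5 stuck-at-0, M5 inverted output.
Test 3 (A=1, B=1, C=0, D=1): fault-free M1=1, M2=0, M3=1, M4=1, M5=0 → 0; observed 0. Eliminates M1 inverted output.
Only M1 stuck-at-1 is consistent with every test.

M1 stuck-at-1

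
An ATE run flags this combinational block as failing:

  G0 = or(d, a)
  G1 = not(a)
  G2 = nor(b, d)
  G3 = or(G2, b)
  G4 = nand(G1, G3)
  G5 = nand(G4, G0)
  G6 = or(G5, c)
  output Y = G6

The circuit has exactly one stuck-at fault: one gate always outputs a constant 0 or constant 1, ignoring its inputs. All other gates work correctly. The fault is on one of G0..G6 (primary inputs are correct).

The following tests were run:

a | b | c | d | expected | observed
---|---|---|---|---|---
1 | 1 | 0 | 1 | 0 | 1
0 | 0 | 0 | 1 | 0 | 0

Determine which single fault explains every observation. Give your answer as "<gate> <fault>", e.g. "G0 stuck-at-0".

Fault-free values for test 1 (a=1, b=1, c=0, d=1): G0=1, G1=0, G2=0, G3=1, G4=1, G5=0, G6=0, giving Y=0. Observed 1.
Test 1: faults giving observed 1 are {G0 stuck-at-0, G1 stuck-at-1, G4 stuck-at-0, G5 stuck-at-1, G6 stuck-at-1}.
Test 2 (a=0, b=0, c=0, d=1): fault-free G0=1, G1=1, G2=0, G3=0, G4=1, G5=0, G6=0 → 0; observed 0. Eliminates G0 stuck-at-0, G4 stuck-at-0, G5 stuck-at-1, G6 stuck-at-1.
Only G1 stuck-at-1 is consistent with every test.

G1 stuck-at-1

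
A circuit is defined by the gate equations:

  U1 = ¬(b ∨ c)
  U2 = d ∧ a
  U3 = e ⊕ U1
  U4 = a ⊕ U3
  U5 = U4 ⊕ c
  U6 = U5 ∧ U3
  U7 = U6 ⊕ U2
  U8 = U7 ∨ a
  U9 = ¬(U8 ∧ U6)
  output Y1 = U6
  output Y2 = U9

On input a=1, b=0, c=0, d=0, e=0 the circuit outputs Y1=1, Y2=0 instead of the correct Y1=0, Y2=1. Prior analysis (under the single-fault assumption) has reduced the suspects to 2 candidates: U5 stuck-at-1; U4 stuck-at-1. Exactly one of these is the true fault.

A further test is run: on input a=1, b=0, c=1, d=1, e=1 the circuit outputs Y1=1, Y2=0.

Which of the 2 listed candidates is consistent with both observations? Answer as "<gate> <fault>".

Evaluate each candidate on input a=1, b=0, c=1, d=1, e=1:
  U5 stuck-at-1: U1=0, U2=1, U3=1, U4=0, U5=1 [stuck-at-1], U6=1, U7=0, U8=1, U9=0 → Y1=1, Y2=0 — matches
  U4 stuck-at-1: U1=0, U2=1, U3=1, U4=1 [stuck-at-1], U5=0, U6=0, U7=1, U8=1, U9=1 → Y1=0, Y2=1 — eliminated
Only U5 stuck-at-1 reproduces the observed Y1=1, Y2=0.

U5 stuck-at-1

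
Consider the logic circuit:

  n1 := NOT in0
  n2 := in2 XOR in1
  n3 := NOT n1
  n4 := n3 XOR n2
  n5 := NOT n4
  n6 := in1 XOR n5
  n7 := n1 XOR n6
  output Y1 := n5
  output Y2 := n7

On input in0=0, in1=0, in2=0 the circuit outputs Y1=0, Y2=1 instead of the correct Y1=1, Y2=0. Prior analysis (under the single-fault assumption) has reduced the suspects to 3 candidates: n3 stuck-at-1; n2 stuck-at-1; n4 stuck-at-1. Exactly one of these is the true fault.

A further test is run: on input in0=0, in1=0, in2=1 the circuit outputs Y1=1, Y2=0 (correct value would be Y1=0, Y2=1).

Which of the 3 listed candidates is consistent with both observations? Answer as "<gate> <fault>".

n3 stuck-at-1

Evaluate each candidate on input in0=0, in1=0, in2=1:
  n3 stuck-at-1: n1=1, n2=1, n3=1 [stuck-at-1], n4=0, n5=1, n6=1, n7=0 → Y1=1, Y2=0 — matches
  n2 stuck-at-1: n1=1, n2=1 [stuck-at-1], n3=0, n4=1, n5=0, n6=0, n7=1 → Y1=0, Y2=1 — eliminated
  n4 stuck-at-1: n1=1, n2=1, n3=0, n4=1 [stuck-at-1], n5=0, n6=0, n7=1 → Y1=0, Y2=1 — eliminated
Only n3 stuck-at-1 reproduces the observed Y1=1, Y2=0.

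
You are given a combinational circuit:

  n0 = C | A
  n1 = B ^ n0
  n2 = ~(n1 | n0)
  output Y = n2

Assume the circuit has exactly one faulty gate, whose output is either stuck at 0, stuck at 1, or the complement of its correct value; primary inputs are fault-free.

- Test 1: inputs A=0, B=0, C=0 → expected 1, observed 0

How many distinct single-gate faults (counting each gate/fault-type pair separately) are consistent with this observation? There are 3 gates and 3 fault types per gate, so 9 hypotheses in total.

Fault-free: n0=0, n1=0, n2=1 → 1. Observed 0.
  n0 stuck-at-0: output 1 ✗
  n0 stuck-at-1: output 0 ✓
  n0 inverted output: output 0 ✓
  n1 stuck-at-0: output 1 ✗
  n1 stuck-at-1: output 0 ✓
  n1 inverted output: output 0 ✓
  n2 stuck-at-0: output 0 ✓
  n2 stuck-at-1: output 1 ✗
  n2 inverted output: output 0 ✓
Consistent faults: {n0 stuck-at-1, n0 inverted output, n1 stuck-at-1, n1 inverted output, n2 stuck-at-0, n2 inverted output} — 6 in all.

6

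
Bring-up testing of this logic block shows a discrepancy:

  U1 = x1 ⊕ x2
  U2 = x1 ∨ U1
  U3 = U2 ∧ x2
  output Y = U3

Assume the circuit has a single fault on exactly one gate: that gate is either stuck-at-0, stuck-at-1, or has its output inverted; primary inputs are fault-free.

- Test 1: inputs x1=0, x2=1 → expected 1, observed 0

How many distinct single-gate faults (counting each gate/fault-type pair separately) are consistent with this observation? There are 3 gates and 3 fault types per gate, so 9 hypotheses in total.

6

Fault-free: U1=1, U2=1, U3=1 → 1. Observed 0.
  U1 stuck-at-0: output 0 ✓
  U1 stuck-at-1: output 1 ✗
  U1 inverted output: output 0 ✓
  U2 stuck-at-0: output 0 ✓
  U2 stuck-at-1: output 1 ✗
  U2 inverted output: output 0 ✓
  U3 stuck-at-0: output 0 ✓
  U3 stuck-at-1: output 1 ✗
  U3 inverted output: output 0 ✓
Consistent faults: {U1 stuck-at-0, U1 inverted output, U2 stuck-at-0, U2 inverted output, U3 stuck-at-0, U3 inverted output} — 6 in all.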